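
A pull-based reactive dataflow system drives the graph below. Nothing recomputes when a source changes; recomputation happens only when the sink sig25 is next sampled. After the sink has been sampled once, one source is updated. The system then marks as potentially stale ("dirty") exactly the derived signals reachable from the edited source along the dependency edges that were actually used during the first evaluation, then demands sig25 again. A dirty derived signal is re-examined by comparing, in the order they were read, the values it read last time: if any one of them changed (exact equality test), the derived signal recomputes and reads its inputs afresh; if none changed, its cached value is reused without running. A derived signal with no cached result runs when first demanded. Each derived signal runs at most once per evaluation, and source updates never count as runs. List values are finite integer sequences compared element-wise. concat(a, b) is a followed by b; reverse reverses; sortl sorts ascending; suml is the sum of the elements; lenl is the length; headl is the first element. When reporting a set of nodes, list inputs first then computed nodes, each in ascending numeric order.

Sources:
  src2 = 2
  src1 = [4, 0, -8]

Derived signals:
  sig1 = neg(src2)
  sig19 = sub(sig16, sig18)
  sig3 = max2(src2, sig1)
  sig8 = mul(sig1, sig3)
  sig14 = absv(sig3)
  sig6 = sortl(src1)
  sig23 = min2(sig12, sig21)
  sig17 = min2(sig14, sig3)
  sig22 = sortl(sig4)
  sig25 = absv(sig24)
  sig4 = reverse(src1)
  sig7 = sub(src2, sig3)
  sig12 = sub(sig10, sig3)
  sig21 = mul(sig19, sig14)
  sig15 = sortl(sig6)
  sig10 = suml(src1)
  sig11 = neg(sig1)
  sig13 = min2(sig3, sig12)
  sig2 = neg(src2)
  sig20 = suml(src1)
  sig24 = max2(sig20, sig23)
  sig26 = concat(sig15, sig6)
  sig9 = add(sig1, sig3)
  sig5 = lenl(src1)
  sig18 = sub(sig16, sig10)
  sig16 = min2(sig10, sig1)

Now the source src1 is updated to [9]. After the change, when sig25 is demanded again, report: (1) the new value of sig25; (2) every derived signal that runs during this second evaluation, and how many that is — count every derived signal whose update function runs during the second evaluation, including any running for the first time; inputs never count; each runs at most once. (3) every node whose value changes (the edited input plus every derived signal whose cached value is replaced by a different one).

First evaluation (everything demanded from the output):
  sig1 = neg(2) = -2
  sig3 = max2(2, -2) = 2
  sig10 = suml([4, 0, -8]) = -4
  sig12 = sub(-4, 2) = -6
  sig14 = absv(2) = 2
  sig16 = min2(-4, -2) = -4
  sig18 = sub(-4, -4) = 0
  sig19 = sub(-4, 0) = -4
  sig20 = suml([4, 0, -8]) = -4
  sig21 = mul(-4, 2) = -8
  sig23 = min2(-6, -8) = -8
  sig24 = max2(-4, -8) = -4
  sig25 = absv(-4) = 4

Propagation after the edit:
  sig10: runs — src1 [4, 0, -8]->[9]; result 9.
  sig12: runs — sig10 -4->9; result 7.
  sig16: runs — sig10 -4->9; result -2.
  sig18: runs — sig16 -4->-2; sig10 -4->9; result -11.
  sig19: runs — sig16 -4->-2; sig18 0->-11; result 9.
  sig20: runs — src1 [4, 0, -8]->[9]; result 9.
  sig21: runs — sig19 -4->9; result 18.
  sig23: runs — sig12 -6->7; sig21 -8->18; result 7.
  sig24: runs — sig20 -4->9; sig23 -8->7; result 9.
  sig25: runs — sig24 -4->9; result 9.

New value of sig25: 9.
Derived signals that run: sig10, sig12, sig16, sig18, sig19, sig20, sig21, sig23, sig24, sig25 — 10 in total.
Values that change: src1, sig10, sig12, sig16, sig18, sig19, sig20, sig21, sig23, sig24, sig25.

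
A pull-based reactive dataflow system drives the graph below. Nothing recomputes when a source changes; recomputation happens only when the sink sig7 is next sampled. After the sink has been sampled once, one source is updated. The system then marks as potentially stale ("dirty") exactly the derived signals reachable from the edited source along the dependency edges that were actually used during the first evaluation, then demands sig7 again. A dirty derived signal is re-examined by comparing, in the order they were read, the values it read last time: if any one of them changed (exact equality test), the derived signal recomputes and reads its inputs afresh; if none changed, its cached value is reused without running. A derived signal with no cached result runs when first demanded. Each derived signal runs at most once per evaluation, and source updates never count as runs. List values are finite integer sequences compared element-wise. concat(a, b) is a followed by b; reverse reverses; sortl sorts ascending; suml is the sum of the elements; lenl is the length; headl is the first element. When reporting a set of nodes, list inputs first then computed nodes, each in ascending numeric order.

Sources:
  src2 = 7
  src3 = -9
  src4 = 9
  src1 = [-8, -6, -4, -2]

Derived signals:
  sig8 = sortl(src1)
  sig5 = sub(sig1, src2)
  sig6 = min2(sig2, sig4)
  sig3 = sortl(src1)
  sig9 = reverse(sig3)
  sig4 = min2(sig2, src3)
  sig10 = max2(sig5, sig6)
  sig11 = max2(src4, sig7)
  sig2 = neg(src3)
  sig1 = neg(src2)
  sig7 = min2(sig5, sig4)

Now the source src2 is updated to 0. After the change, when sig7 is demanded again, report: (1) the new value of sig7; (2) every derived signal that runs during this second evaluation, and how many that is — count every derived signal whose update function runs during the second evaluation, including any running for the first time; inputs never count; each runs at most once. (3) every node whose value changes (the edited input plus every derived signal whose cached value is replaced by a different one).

New value of sig7: -9.
Derived signals that run: sig1, sig5, sig7 — 3 in total.
Values that change: src2, sig1, sig5, sig7.

First evaluation (everything demanded from the output):
  sig1 = neg(7) = -7
  sig2 = neg(-9) = 9
  sig4 = min2(9, -9) = -9
  sig5 = sub(-7, 7) = -14
  sig7 = min2(-14, -9) = -14

Propagation after the edit:
  sig1: runs — src2 7->0; result 0.
  sig5: runs — sig1 -7->0; src2 7->0; result 0.
  sig7: runs — sig5 -14->0; result -9.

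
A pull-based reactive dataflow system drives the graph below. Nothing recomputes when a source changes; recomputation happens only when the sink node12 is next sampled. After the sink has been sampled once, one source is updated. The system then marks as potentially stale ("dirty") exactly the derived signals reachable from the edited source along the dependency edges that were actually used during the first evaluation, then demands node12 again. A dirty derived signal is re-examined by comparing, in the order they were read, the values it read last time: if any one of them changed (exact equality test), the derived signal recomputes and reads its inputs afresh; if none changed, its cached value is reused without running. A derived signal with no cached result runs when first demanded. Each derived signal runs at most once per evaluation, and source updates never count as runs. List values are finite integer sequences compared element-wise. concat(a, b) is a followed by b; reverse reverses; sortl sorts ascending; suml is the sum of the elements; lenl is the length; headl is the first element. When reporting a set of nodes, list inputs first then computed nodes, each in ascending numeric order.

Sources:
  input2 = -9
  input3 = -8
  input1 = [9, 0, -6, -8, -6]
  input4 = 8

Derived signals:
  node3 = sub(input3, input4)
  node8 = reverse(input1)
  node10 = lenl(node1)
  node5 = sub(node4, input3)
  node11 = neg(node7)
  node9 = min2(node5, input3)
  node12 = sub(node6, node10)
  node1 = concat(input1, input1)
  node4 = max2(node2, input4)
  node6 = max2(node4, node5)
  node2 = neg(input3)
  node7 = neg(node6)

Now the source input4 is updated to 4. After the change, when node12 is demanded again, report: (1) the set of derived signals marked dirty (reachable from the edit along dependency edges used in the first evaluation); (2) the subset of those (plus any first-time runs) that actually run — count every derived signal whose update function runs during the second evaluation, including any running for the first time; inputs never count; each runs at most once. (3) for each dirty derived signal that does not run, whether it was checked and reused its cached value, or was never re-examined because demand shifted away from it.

Marked dirty: node4, node5, node6, node12.
Derived signals that run: node4 — 1 in total.
Checked but reused from cache: node5, node6, node12.
Key observation: the change is absorbed at node4 — it re-runs but produces the same value, and the output's value is unchanged.

First evaluation (everything demanded from the output):
  node1 = concat([9, 0, -6, -8, -6], [9, 0, -6, -8, -6]) = [9, 0, -6, -8, -6, 9, 0, -6, -8, -6]
  node2 = neg(-8) = 8
  node4 = max2(8, 8) = 8
  node5 = sub(8, -8) = 16
  node6 = max2(8, 16) = 16
  node10 = lenl([9, 0, -6, -8, -6, 9, 0, -6, -8, -6]) = 10
  node12 = sub(16, 10) = 6

Propagation after the edit:
  node4: runs — input4 8->4; result 8 (same value as before).
  node5: checked — values it read are unchanged (node4 unchanged, input3 unchanged); reused cached 16 without running.
  node6: checked — values it read are unchanged (node4 unchanged, node5 unchanged); reused cached 16 without running.
  node12: checked — values it read are unchanged (node6 unchanged, node10 unchanged); reused cached 6 without running.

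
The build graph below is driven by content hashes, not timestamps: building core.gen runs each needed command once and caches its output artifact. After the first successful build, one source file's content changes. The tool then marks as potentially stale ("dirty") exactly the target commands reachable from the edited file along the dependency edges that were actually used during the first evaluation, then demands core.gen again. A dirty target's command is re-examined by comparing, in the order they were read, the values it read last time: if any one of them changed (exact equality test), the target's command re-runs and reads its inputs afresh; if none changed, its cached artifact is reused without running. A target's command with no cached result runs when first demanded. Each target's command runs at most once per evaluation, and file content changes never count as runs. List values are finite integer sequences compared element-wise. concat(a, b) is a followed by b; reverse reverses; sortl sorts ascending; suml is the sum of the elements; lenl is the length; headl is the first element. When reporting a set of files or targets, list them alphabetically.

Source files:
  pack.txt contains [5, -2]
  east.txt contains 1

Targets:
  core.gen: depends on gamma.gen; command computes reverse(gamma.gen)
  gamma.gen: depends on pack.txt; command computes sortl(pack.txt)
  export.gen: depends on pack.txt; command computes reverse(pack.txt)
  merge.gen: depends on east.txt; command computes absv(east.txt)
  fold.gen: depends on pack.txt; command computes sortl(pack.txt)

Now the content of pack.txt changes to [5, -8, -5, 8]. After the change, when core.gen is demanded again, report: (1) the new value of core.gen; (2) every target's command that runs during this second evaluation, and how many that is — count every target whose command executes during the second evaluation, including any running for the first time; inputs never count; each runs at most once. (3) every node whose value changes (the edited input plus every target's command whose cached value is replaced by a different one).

core.gen now evaluates to [8, 5, -5, -8].
Run set: core.gen, gamma.gen (2 run).
Changed values: core.gen, gamma.gen, pack.txt.

Initial pass — values computed on the first demand:
  gamma.gen = sortl([5, -2]) = [-2, 5]
  core.gen = reverse([-2, 5]) = [5, -2]

Second demand — change propagation:
  gamma.gen: re-runs because pack.txt [5, -2]->[5, -8, -5, 8]; new result [-8, -5, 5, 8].
  core.gen: re-runs because gamma.gen [-2, 5]->[-8, -5, 5, 8]; new result [8, 5, -5, -8].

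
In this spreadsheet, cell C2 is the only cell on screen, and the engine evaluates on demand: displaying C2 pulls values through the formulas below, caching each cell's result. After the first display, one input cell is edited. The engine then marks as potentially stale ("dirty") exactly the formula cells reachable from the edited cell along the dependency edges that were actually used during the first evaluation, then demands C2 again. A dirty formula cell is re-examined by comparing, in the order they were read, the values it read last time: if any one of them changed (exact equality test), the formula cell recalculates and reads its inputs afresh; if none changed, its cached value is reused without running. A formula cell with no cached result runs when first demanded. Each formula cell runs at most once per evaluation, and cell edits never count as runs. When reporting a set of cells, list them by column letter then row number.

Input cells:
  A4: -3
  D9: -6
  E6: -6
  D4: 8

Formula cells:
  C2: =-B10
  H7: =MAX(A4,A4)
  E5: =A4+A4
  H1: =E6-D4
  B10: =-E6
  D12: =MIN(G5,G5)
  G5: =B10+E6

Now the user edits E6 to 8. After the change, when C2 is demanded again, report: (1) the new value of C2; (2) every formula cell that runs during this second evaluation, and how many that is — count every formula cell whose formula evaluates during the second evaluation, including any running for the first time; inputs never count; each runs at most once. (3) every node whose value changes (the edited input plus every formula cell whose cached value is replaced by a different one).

Initial pass — values computed on the first demand:
  B10 = -(-6) = 6
  C2 = -(6) = -6

Second demand — change propagation:
  B10: re-runs because E6 -6->8; new result -8.
  C2: re-runs because B10 6->-8; new result 8.

C2 now evaluates to 8.
Run set: B10, C2 (2 run).
Changed values: B10, C2, E6.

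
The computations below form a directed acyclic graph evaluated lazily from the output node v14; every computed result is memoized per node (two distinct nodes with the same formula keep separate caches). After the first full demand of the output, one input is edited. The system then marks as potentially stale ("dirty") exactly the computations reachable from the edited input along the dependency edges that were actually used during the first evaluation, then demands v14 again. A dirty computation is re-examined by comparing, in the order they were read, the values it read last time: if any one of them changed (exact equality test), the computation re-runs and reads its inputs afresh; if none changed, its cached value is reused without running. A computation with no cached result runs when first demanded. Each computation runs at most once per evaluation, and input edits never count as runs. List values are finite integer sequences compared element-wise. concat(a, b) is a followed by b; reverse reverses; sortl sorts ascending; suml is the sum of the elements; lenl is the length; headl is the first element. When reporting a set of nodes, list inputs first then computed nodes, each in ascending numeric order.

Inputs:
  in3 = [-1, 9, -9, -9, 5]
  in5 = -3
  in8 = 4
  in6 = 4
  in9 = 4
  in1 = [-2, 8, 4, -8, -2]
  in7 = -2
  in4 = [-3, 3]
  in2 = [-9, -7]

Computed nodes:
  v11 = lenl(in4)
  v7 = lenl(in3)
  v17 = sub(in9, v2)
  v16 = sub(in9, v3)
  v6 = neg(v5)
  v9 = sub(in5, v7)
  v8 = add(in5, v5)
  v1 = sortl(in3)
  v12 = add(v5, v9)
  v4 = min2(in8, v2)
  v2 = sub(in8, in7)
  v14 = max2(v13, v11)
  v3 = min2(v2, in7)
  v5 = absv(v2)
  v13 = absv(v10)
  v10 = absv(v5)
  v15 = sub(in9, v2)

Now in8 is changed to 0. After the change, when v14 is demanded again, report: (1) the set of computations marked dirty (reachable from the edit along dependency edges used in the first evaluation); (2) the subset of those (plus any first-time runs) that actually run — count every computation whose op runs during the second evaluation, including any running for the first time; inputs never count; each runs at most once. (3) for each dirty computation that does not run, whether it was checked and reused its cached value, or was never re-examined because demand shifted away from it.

First demand of the output computes:
  v2 = sub(4, -2) = 6
  v5 = absv(6) = 6
  v10 = absv(6) = 6
  v11 = lenl([-3, 3]) = 2
  v13 = absv(6) = 6
  v14 = max2(6, 2) = 6

After the edit, cleaning proceeds:
  v2: a read changed (in8 4->0) — executes, giving 2.
  v5: a read changed (v2 6->2) — executes, giving 2.
  v10: a read changed (v5 6->2) — executes, giving 2.
  v13: a read changed (v10 6->2) — executes, giving 2.
  v14: a read changed (v13 6->2) — executes, giving 2.

The edit dirties: v2, v5, v10, v13, v14.
5 computations run: v2, v5, v10, v13, v14.
No dirty computation escaped a run.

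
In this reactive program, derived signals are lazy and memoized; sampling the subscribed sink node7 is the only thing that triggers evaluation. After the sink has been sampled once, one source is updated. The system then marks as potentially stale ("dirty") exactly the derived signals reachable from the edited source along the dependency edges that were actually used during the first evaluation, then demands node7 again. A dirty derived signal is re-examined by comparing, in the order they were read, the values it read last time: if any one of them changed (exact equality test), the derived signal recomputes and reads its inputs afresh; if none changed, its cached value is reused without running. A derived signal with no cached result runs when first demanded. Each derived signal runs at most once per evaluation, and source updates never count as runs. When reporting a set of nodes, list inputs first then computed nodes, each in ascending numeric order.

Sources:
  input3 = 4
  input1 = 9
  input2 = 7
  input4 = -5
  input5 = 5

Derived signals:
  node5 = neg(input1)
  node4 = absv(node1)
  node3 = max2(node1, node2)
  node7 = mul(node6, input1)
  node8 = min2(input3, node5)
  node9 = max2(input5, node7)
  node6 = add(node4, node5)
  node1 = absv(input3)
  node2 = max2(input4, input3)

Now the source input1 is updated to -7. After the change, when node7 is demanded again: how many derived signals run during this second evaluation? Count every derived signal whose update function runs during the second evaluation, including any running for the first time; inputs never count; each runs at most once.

3 derived signals run: node5, node6, node7.

First demand of the output computes:
  node1 = absv(4) = 4
  node4 = absv(4) = 4
  node5 = neg(9) = -9
  node6 = add(4, -9) = -5
  node7 = mul(-5, 9) = -45

After the edit, cleaning proceeds:
  node5: a read changed (input1 9->-7) — executes, giving 7.
  node6: a read changed (node5 -9->7) — executes, giving 11.
  node7: a read changed (node6 -5->11; input1 9->-7) — executes, giving -77.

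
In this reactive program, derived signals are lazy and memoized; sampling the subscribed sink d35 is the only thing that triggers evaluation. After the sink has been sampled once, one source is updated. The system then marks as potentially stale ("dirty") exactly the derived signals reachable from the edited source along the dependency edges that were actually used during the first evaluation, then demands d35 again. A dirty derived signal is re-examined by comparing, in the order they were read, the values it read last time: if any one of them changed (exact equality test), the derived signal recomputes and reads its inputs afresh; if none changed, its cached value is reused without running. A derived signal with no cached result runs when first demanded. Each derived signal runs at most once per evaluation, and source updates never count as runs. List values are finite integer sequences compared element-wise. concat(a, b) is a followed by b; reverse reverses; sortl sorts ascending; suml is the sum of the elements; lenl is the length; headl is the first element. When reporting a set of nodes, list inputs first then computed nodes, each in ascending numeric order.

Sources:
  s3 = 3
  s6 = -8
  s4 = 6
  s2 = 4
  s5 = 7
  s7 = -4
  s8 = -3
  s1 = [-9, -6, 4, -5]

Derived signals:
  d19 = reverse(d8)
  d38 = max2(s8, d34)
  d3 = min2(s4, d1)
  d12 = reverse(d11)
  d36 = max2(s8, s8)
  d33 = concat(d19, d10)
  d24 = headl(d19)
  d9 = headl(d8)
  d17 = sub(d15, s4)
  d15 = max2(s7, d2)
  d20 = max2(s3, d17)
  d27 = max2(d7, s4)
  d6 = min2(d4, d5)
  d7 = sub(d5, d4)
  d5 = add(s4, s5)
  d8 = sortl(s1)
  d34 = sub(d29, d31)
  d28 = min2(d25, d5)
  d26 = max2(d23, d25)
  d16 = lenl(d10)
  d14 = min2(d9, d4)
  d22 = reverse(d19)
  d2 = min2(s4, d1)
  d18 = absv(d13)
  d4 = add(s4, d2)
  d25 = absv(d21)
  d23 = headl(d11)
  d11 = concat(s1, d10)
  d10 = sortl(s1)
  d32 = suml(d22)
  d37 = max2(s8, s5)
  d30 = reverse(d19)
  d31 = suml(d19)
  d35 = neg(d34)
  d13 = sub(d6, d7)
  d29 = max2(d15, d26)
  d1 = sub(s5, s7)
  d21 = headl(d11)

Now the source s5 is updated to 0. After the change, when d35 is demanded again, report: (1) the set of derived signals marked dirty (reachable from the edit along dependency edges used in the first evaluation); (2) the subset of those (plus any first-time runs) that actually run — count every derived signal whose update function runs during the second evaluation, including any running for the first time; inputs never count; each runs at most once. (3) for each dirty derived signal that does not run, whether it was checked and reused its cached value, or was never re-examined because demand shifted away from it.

First demand of the output computes:
  d1 = sub(7, -4) = 11
  d2 = min2(6, 11) = 6
  d8 = sortl([-9, -6, 4, -5]) = [-9, -6, -5, 4]
  d10 = sortl([-9, -6, 4, -5]) = [-9, -6, -5, 4]
  d11 = concat([-9, -6, 4, -5], [-9, -6, -5, 4]) = [-9, -6, 4, -5, -9, -6, -5, 4]
  d15 = max2(-4, 6) = 6
  d19 = reverse([-9, -6, -5, 4]) = [4, -5, -6, -9]
  d21 = headl([-9, -6, 4, -5, -9, -6, -5, 4]) = -9
  d23 = headl([-9, -6, 4, -5, -9, -6, -5, 4]) = -9
  d25 = absv(-9) = 9
  d26 = max2(-9, 9) = 9
  d29 = max2(6, 9) = 9
  d31 = suml([4, -5, -6, -9]) = -16
  d34 = sub(9, -16) = 25
  d35 = neg(25) = -25

After the edit, cleaning proceeds:
  d1: a read changed (s5 7->0) — executes, giving 4.
  d2: a read changed (d1 11->4) — executes, giving 4.
  d15: a read changed (d2 6->4) — executes, giving 4.
  d29: a read changed (d15 6->4) — executes, giving 9 — identical to its old value.
  d34: dirty, but its reads are unchanged (d29 unchanged, d31 unchanged); cached 25 stands.
  d35: dirty, but its reads are unchanged (d34 unchanged); cached -25 stands.

Note the absorption at d29: it re-runs yet its value is the same, leaving the output's value untouched.

The edit dirties: d1, d2, d15, d29, d34, d35.
4 derived signals run: d1, d2, d15, d29.
Cache hits after checking: d34, d35.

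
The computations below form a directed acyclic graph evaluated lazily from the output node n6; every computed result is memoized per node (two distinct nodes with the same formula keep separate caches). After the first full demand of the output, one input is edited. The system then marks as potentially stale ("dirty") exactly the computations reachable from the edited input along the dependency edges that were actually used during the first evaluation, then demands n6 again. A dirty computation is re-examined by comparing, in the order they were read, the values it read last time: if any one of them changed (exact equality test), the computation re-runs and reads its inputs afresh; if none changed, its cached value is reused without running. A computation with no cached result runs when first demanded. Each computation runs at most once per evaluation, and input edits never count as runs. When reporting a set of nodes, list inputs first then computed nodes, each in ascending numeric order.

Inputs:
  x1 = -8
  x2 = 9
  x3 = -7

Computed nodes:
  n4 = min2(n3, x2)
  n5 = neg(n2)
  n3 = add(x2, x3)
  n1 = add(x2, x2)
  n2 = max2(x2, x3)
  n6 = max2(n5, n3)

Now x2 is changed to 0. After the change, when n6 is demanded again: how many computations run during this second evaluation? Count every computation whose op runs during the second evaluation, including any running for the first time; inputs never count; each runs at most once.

4 computations run: n2, n3, n5, n6.

First demand of the output computes:
  n2 = max2(9, -7) = 9
  n3 = add(9, -7) = 2
  n5 = neg(9) = -9
  n6 = max2(-9, 2) = 2

After the edit, cleaning proceeds:
  n2: a read changed (x2 9->0) — executes, giving 0.
  n3: a read changed (x2 9->0) — executes, giving -7.
  n5: a read changed (n2 9->0) — executes, giving 0.
  n6: a read changed (n5 -9->0; n3 2->-7) — executes, giving 0.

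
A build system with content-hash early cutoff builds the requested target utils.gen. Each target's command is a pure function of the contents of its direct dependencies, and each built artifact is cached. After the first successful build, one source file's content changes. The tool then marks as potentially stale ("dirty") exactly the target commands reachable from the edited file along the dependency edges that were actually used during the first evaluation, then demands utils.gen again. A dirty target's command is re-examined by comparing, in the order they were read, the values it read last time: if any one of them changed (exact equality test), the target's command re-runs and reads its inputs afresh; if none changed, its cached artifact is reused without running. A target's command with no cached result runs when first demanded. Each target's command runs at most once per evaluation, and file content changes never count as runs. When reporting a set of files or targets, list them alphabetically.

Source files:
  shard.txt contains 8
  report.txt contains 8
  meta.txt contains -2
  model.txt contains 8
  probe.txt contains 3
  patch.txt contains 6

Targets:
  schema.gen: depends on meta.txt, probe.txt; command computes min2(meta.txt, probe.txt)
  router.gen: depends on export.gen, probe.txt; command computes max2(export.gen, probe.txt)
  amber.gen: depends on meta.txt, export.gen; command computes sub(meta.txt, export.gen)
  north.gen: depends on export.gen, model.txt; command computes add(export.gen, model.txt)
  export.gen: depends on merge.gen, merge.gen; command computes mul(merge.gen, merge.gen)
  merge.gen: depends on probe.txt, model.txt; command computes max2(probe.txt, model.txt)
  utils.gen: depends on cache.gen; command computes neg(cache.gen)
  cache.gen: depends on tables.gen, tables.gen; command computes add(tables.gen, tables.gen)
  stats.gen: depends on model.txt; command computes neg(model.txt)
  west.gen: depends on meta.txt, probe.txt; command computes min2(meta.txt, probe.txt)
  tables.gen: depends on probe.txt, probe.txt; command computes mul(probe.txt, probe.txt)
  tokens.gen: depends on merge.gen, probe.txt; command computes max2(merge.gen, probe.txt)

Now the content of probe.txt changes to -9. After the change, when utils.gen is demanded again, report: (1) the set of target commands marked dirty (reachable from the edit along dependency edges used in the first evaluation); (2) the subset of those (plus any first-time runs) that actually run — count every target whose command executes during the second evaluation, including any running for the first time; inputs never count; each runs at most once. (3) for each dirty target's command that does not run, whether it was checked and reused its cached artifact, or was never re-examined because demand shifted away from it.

First evaluation (everything demanded from the output):
  tables.gen = mul(3, 3) = 9
  cache.gen = add(9, 9) = 18
  utils.gen = neg(18) = -18

Propagation after the edit:
  tables.gen: runs — probe.txt 3->-9; probe.txt 3->-9; result 81.
  cache.gen: runs — tables.gen 9->81; tables.gen 9->81; result 162.
  utils.gen: runs — cache.gen 18->162; result -162.

Marked dirty: cache.gen, tables.gen, utils.gen.
Target commands that run: cache.gen, tables.gen, utils.gen — 3 in total.
Every dirty target's command ran.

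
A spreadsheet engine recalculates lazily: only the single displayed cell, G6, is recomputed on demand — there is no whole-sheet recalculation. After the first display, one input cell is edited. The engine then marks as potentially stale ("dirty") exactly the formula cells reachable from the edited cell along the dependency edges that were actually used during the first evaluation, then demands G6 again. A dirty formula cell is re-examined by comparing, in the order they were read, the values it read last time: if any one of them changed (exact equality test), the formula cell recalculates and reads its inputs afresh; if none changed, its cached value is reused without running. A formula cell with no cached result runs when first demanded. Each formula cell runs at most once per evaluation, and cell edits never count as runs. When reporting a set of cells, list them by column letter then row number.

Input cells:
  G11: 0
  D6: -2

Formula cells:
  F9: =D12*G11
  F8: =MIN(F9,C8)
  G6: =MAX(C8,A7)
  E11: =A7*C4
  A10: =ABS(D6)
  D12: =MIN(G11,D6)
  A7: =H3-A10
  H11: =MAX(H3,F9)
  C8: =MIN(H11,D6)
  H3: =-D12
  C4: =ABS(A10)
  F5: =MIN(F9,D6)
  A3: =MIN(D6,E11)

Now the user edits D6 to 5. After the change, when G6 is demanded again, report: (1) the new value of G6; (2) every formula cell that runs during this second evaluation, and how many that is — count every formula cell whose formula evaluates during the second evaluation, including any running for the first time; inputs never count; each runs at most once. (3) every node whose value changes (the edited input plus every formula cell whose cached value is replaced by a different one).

New value of G6: 0.
Formula cells that run: A7, A10, C8, D12, F9, G6, H3, H11 — 8 in total.
Values that change: A7, A10, C8, D6, D12, H3, H11.

First evaluation (everything demanded from the output):
  A10 = ABS(-2) = 2
  D12 = MIN(0, -2) = -2
  F9 = -2 * 0 = 0
  H3 = -(-2) = 2
  A7 = 2 - 2 = 0
  H11 = MAX(2, 0) = 2
  C8 = MIN(2, -2) = -2
  G6 = MAX(-2, 0) = 0

Propagation after the edit:
  A10: runs — D6 -2->5; result 5.
  D12: runs — D6 -2->5; result 0.
  F9: runs — D12 -2->0; result 0 (same value as before).
  H3: runs — D12 -2->0; result 0.
  A7: runs — H3 2->0; A10 2->5; result -5.
  H11: runs — H3 2->0; result 0.
  C8: runs — H11 2->0; D6 -2->5; result 0.
  G6: runs — C8 -2->0; A7 0->-5; result 0 (same value as before).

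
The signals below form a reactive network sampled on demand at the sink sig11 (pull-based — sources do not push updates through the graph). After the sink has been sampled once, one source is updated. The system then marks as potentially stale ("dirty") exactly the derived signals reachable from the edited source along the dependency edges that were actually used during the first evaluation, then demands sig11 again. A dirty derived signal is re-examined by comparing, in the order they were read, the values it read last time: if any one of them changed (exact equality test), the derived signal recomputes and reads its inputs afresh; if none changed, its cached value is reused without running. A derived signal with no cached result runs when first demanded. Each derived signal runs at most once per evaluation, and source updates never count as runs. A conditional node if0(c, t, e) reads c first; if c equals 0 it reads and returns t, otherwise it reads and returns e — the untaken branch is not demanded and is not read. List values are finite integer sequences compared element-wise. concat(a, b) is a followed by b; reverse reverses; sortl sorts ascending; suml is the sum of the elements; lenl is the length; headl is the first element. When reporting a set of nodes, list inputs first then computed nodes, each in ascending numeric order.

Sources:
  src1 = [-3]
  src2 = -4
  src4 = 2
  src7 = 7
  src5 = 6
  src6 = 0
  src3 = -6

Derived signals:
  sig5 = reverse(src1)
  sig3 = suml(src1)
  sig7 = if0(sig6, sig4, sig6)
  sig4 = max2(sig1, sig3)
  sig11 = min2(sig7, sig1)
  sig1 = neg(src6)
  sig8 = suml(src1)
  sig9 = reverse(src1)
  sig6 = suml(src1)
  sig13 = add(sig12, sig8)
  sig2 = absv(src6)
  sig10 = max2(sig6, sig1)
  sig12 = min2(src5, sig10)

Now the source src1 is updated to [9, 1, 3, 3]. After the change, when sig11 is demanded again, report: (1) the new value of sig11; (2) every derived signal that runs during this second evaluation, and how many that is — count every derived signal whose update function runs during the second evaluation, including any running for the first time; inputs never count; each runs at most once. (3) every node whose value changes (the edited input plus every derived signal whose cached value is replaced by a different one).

Initial pass — values computed on the first demand:
  sig1 = neg(0) = 0
  sig6 = suml([-3]) = -3
  sig7 = if0(sig6=-3 -> else branch sig6) = -3
  sig11 = min2(-3, 0) = -3

Second demand — change propagation:
  sig6: re-runs because src1 [-3]->[9, 1, 3, 3]; new result 16.
  sig7: re-runs because sig6 -3->16; sig6 -3->16; new result 16.
  sig11: re-runs because sig7 -3->16; new result 0.

sig11 now evaluates to 0.
Run set: sig6, sig7, sig11 (3 run).
Changed values: src1, sig6, sig7, sig11.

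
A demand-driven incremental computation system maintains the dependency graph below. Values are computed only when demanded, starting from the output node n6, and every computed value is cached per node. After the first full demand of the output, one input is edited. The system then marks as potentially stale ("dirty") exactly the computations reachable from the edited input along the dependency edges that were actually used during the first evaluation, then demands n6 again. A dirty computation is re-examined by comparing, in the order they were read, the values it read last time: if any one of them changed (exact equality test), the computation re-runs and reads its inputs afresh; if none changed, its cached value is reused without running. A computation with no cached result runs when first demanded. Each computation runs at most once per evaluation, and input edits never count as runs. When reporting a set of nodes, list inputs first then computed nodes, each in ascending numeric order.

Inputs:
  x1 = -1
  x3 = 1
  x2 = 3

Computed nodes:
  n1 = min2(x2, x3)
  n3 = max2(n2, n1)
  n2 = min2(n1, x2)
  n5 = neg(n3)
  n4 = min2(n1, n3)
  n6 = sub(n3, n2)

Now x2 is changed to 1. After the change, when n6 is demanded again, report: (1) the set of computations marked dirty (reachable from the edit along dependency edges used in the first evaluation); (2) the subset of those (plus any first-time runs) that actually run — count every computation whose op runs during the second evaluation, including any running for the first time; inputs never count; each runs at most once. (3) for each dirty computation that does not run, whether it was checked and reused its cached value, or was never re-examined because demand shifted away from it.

First evaluation (everything demanded from the output):
  n1 = min2(3, 1) = 1
  n2 = min2(1, 3) = 1
  n3 = max2(1, 1) = 1
  n6 = sub(1, 1) = 0

Propagation after the edit:
  n1: runs — x2 3->1; result 1 (same value as before).
  n2: runs — x2 3->1; result 1 (same value as before).
  n3: checked — values it read are unchanged (n2 unchanged, n1 unchanged); reused cached 1 without running.
  n6: checked — values it read are unchanged (n3 unchanged, n2 unchanged); reused cached 0 without running.

Key observation: the cutoff stops propagation at n3 — its inputs' values are unchanged, so it reuses its cache.

Marked dirty: n1, n2, n3, n6.
Computations that run: n1, n2 — 2 in total.
Checked but reused from cache: n3, n6.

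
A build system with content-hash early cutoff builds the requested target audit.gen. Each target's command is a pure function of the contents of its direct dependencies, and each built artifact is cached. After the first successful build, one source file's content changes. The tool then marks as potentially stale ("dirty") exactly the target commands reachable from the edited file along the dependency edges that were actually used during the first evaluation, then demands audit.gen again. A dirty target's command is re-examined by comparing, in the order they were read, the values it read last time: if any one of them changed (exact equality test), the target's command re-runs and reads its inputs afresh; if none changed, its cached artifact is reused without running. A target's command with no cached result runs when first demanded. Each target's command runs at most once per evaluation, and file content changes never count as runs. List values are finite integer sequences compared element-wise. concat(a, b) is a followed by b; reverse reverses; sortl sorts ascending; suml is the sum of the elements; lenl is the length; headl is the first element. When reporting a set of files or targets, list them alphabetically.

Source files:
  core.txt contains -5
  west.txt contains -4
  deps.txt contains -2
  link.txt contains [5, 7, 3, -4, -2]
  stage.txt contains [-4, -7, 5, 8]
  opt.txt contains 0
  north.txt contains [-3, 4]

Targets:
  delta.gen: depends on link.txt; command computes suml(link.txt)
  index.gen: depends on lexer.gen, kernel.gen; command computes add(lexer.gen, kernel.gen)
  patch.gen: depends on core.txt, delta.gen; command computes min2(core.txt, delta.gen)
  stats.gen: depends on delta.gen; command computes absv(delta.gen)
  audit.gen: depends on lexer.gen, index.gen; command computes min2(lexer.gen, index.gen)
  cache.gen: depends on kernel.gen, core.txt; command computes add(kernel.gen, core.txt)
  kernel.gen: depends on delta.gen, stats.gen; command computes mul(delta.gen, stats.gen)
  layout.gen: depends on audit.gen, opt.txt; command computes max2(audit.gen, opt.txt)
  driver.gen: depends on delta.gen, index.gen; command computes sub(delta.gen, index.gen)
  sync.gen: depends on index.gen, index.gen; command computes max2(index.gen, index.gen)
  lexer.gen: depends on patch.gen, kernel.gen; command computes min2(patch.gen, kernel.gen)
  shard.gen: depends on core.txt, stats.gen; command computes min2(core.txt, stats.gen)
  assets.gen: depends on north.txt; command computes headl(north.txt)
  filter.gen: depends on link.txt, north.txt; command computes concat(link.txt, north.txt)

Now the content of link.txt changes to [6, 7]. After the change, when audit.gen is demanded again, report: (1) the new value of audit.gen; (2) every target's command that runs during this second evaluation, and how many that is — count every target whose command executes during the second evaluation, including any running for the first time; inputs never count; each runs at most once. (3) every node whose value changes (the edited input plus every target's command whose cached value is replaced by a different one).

First evaluation (everything demanded from the output):
  delta.gen = suml([5, 7, 3, -4, -2]) = 9
  patch.gen = min2(-5, 9) = -5
  stats.gen = absv(9) = 9
  kernel.gen = mul(9, 9) = 81
  lexer.gen = min2(-5, 81) = -5
  index.gen = add(-5, 81) = 76
  audit.gen = min2(-5, 76) = -5

Propagation after the edit:
  delta.gen: runs — link.txt [5, 7, 3, -4, -2]->[6, 7]; result 13.
  patch.gen: runs — delta.gen 9->13; result -5 (same value as before).
  stats.gen: runs — delta.gen 9->13; result 13.
  kernel.gen: runs — delta.gen 9->13; stats.gen 9->13; result 169.
  lexer.gen: runs — kernel.gen 81->169; result -5 (same value as before).
  index.gen: runs — kernel.gen 81->169; result 164.
  audit.gen: runs — index.gen 76->164; result -5 (same value as before).

New value of audit.gen: -5.
Target commands that run: audit.gen, delta.gen, index.gen, kernel.gen, lexer.gen, patch.gen, stats.gen — 7 in total.
Values that change: delta.gen, index.gen, kernel.gen, link.txt, stats.gen.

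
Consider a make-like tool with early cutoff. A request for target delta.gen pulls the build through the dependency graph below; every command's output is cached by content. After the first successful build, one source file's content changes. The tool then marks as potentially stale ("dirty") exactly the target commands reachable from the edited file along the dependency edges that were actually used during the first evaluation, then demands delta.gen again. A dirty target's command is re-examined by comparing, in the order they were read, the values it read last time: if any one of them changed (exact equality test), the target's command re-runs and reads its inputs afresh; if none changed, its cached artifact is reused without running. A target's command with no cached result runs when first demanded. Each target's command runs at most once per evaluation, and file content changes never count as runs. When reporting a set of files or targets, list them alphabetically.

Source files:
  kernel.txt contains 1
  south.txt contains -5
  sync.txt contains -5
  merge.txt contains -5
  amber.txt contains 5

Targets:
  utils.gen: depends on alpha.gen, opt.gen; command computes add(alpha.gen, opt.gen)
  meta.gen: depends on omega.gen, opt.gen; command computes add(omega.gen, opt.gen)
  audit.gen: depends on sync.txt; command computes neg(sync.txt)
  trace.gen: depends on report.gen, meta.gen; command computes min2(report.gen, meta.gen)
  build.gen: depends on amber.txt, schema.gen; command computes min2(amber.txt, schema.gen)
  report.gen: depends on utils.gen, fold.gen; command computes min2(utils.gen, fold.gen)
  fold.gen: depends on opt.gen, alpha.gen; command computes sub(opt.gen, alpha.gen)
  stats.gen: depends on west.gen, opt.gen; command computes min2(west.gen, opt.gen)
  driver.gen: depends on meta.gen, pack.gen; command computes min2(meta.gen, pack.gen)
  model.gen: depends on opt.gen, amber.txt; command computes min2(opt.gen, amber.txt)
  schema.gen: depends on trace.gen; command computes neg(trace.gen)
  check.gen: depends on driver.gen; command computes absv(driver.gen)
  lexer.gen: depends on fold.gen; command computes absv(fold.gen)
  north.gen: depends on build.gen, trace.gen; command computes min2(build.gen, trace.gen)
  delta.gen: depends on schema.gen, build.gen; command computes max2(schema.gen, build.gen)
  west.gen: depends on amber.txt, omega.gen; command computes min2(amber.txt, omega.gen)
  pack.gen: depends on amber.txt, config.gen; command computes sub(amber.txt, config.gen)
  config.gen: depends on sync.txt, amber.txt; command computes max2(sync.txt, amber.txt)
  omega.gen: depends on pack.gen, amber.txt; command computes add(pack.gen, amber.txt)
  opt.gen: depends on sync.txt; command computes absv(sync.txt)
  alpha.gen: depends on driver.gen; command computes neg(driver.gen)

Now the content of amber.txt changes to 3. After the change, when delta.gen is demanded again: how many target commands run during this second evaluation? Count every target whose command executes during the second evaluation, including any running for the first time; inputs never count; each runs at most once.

First demand of the output computes:
  config.gen = max2(-5, 5) = 5
  opt.gen = absv(-5) = 5
  pack.gen = sub(5, 5) = 0
  omega.gen = add(0, 5) = 5
  meta.gen = add(5, 5) = 10
  driver.gen = min2(10, 0) = 0
  alpha.gen = neg(0) = 0
  fold.gen = sub(5, 0) = 5
  utils.gen = add(0, 5) = 5
  report.gen = min2(5, 5) = 5
  trace.gen = min2(5, 10) = 5
  schema.gen = neg(5) = -5
  build.gen = min2(5, -5) = -5
  delta.gen = max2(-5, -5) = -5

After the edit, cleaning proceeds:
  config.gen: a read changed (amber.txt 5->3) — executes, giving 3.
  pack.gen: a read changed (amber.txt 5->3; config.gen 5->3) — executes, giving 0 — identical to its old value.
  omega.gen: a read changed (amber.txt 5->3) — executes, giving 3.
  meta.gen: a read changed (omega.gen 5->3) — executes, giving 8.
  driver.gen: a read changed (meta.gen 10->8) — executes, giving 0 — identical to its old value.
  alpha.gen: dirty, but its reads are unchanged (driver.gen unchanged); cached 0 stands.
  fold.gen: dirty, but its reads are unchanged (opt.gen unchanged, alpha.gen unchanged); cached 5 stands.
  utils.gen: dirty, but its reads are unchanged (alpha.gen unchanged, opt.gen unchanged); cached 5 stands.
  report.gen: dirty, but its reads are unchanged (utils.gen unchanged, fold.gen unchanged); cached 5 stands.
  trace.gen: a read changed (meta.gen 10->8) — executes, giving 5 — identical to its old value.
  schema.gen: dirty, but its reads are unchanged (trace.gen unchanged); cached -5 stands.
  build.gen: a read changed (amber.txt 5->3) — executes, giving -5 — identical to its old value.
  delta.gen: dirty, but its reads are unchanged (schema.gen unchanged, build.gen unchanged); cached -5 stands.

Note where the cutoff bites: alpha.gen is checked, finds nothing changed, and keeps its cache.

7 target commands run: build.gen, config.gen, driver.gen, meta.gen, omega.gen, pack.gen, trace.gen.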